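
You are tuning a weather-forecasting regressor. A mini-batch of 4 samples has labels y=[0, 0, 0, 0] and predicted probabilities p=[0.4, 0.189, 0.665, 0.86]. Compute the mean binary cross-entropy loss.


L[0] = -ln(1-0.4) = -ln(0.6) = 0.5108
L[1] = -ln(1-0.189) = -ln(0.811) = 0.2095
L[2] = -ln(1-0.665) = -ln(0.335) = 1.0936
L[3] = -ln(1-0.86) = -ln(0.14) = 1.9661
mean = (0.5108 + 0.2095 + 1.0936 + 1.9661)/4 = 0.945

0.945


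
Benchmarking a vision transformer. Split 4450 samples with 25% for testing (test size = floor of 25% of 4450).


Test = ⌊4450·25/100⌋ = 1112
Train = 4450 - 1112 = 3338

Train: 3338, Test: 1112


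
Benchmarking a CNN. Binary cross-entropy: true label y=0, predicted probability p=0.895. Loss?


BCE = -[y·ln(p) + (1-y)·ln(1-p)]
= -0 - 1·ln(1-0.895)
= -ln(0.105) = 2.2538

2.2538


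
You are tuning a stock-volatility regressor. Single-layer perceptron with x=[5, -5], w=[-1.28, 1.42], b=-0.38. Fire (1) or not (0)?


z = (5)·(-1.28) + (-5)·(1.42) - 0.38
  = -13.88
step(z) = 0 (z<0)

0


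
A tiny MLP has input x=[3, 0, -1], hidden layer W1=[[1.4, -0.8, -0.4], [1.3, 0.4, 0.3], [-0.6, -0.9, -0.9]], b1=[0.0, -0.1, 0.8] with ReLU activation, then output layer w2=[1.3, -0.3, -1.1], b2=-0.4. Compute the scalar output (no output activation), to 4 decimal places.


z1[0] = (1.4)·(3) + (-0.8)·(0) + (-0.4)·(-1) + 0.0 = 4.6
z1[1] = (1.3)·(3) + (0.4)·(0) + (0.3)·(-1) - 0.1 = 3.5
z1[2] = (-0.6)·(3) + (-0.9)·(0) + (-0.9)·(-1) + 0.8 = -0.1
h = ReLU(z1) = [4.6, 3.5, 0.0]
output = (1.3)·(4.6) + (-0.3)·(3.5) + (-1.1)·(0.0) - 0.4 = 4.53

4.53


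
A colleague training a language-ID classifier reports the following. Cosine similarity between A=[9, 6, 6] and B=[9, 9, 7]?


A·B = 9·9 + 6·9 + 6·7 = 177
‖A‖ = √153 = 12.3693, ‖B‖ = √211 = 14.5258
cos = 177/(√153·√211) = 177/√32283 = 0.9851

0.9851


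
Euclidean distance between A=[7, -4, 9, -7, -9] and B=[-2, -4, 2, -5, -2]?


d = √((7+ 2)² + (-4+ 4)² + (9-2)² + (-7+ 5)² + (-9+ 2)²)
  = √(81 + 0 + 49 + 4 + 49)
  = √183 = 13.5277

13.5277


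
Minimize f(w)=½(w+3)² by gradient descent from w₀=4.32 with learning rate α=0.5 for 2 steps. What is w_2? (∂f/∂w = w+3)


step 1: grad = 4.32+3 = 7.32; w = 4.32 - 0.5·(7.32) = 0.66
step 2: grad = 0.66+3 = 3.66; w = 0.66 - 0.5·(3.66) = -1.17

-1.17


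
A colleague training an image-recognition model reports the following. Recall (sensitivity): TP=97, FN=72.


Recall = TP/(TP+FN)
= 97/(97+72)
= 97/169 = 57.4%

57.4%


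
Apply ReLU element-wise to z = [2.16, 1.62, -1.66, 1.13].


ReLU(2.16) = max(0, 2.16) = 2.16
ReLU(1.62) = max(0, 1.62) = 1.62
ReLU(-1.66) = max(0, -1.66) = 0.0
ReLU(1.13) = max(0, 1.13) = 1.13
result = [2.16, 1.62, 0.0, 1.13]

[2.16, 1.62, 0.0, 1.13]


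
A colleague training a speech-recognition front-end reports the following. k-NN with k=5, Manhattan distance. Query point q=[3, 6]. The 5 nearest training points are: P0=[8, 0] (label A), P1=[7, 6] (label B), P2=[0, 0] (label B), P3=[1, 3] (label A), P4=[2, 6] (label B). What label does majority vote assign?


d(q,P0) = 11  (label A)
d(q,P1) = 4  (label B)
d(q,P2) = 9  (label B)
d(q,P3) = 5  (label A)
d(q,P4) = 1  (label B)
Votes: A=2, B=3
Majority → B

B


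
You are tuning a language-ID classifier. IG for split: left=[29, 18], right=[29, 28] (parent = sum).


Parent = [58, 46], H_parent = 0.9904
H_left = 0.9601 (n=47), H_right = 0.9998 (n=57)
H_children = (47/104)·0.9601 + (57/104)·0.9998 = 0.9819
IG = 0.9904 - 0.9819 = 0.0085

0.0085


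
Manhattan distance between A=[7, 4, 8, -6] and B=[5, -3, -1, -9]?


d = |7-5| + |4+ 3| + |8+ 1| + |-6+ 9|
  = 2 + 7 + 9 + 3
  = 21

21


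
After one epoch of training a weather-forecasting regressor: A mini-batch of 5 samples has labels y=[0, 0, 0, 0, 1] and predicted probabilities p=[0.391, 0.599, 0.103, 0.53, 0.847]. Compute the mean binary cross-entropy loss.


L[0] = -ln(1-0.391) = -ln(0.609) = 0.4959
L[1] = -ln(1-0.599) = -ln(0.401) = 0.9138
L[2] = -ln(1-0.103) = -ln(0.897) = 0.1087
L[3] = -ln(1-0.53) = -ln(0.47) = 0.755
L[4] = -ln(0.847) = 0.1661
mean = (0.4959 + 0.9138 + 0.1087 + 0.755 + 0.1661)/5 = 0.4879

0.4879


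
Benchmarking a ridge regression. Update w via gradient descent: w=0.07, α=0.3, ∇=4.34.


w_new = w - α·∇
= 0.07 - 0.3·4.34
= 0.07 - 1.302
= -1.232

-1.232


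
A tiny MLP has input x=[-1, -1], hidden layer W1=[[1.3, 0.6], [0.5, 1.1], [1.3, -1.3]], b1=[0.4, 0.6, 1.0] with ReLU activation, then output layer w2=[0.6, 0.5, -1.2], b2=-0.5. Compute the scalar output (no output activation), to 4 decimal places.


z1[0] = (1.3)·(-1) + (0.6)·(-1) + 0.4 = -1.5
z1[1] = (0.5)·(-1) + (1.1)·(-1) + 0.6 = -1.0
z1[2] = (1.3)·(-1) + (-1.3)·(-1) + 1.0 = 1.0
h = ReLU(z1) = [0.0, 0.0, 1.0]
output = (0.6)·(0.0) + (0.5)·(0.0) + (-1.2)·(1.0) - 0.5 = -1.7

-1.7


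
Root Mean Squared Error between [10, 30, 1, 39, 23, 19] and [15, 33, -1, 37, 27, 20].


MSE = 59/6 = 9.8333
RMSE = √(59/6) = 3.1358

3.1358


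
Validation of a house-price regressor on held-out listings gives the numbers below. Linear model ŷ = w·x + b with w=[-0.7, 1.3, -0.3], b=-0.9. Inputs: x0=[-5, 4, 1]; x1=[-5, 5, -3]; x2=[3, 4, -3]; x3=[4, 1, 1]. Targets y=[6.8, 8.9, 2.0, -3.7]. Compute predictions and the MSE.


ŷ0 = (-0.7)·(-5) + (1.3)·(4) + (-0.3)·(1) - 0.9 = 7.5
ŷ1 = (-0.7)·(-5) + (1.3)·(5) + (-0.3)·(-3) - 0.9 = 10.0
ŷ2 = (-0.7)·(3) + (1.3)·(4) + (-0.3)·(-3) - 0.9 = 3.1
ŷ3 = (-0.7)·(4) + (1.3)·(1) + (-0.3)·(1) - 0.9 = -2.7
errors² = [0.49, 1.21, 1.21, 1.0]
MSE = 3.9100/4 = 0.9775

0.9775


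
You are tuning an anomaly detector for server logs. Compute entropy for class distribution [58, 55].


Probabilities: [58/113, 55/113] ≈ [0.5133, 0.4867]
H = -((58/113)·log₂(58/113) + (55/113)·log₂(55/113))
  = 0.9995 bits

0.9995 bits


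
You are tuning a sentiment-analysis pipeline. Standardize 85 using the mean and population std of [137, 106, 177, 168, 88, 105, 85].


μ = 123.7143, σ = 34.6728
z = (85 - 123.7143)/34.6728 = -1.1166

-1.1166


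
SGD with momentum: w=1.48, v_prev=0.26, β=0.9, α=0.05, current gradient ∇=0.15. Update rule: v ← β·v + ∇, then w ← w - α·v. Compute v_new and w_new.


v_new = 0.9·0.26 + 0.15 = 0.234 + 0.15 = 0.384
w_new = 1.48 - 0.05·0.384 = 1.48 - 0.0192 = 1.4608

v_new=0.384, w_new=1.4608


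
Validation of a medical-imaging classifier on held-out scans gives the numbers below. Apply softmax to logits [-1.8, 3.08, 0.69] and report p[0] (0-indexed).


Exponentials: e^-1.8=0.1653, e^3.08=21.7584, e^0.69=1.9937
Sum = 23.9174
Softmax = [0.0069, 0.9097, 0.0834]
p[0] = 0.1653/23.9174 = 0.0069

0.0069


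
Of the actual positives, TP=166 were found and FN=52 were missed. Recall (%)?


Recall = TP/(TP+FN)
= 166/(166+52)
= 166/218 = 76.15%

76.15%


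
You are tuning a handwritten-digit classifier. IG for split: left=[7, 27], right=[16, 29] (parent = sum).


Parent = [23, 56], H_parent = 0.8702
H_left = 0.7335 (n=34), H_right = 0.9389 (n=45)
H_children = (34/79)·0.7335 + (45/79)·0.9389 = 0.8505
IG = 0.8702 - 0.8505 = 0.0197

0.0197


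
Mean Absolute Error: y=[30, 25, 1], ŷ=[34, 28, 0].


Absolute errors: |30-34|=4, |25-28|=3, |1-0|=1
Sum = 8
MAE = 8/3 = 8/3

8/3


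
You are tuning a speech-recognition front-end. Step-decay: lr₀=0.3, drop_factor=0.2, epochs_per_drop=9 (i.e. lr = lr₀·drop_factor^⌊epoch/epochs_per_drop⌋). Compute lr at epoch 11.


n_drops = ⌊11/9⌋ = 1
lr = 0.3·0.2^1 = 0.3·0.2 = 0.06

0.06


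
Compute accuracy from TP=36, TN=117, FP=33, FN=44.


Accuracy = (TP+TN)/(TP+TN+FP+FN)
= (36+117)/(230)
= 153/230 = 66.52%

66.52%


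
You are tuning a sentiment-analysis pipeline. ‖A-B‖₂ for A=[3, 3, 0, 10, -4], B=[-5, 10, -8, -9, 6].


d = √((3+ 5)² + (3-10)² + (0+ 8)² + (10+ 9)² + (-4-6)²)
  = √(64 + 49 + 64 + 361 + 100)
  = √638 = 25.2587

25.2587


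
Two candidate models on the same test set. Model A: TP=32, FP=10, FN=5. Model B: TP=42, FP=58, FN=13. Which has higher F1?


Model A: P=32/42=0.7619, R=32/37=0.8649, F1=2PR/(P+R)=2TP/(2TP+FP+FN)=64/79=0.8101
Model B: P=42/100=0.42, R=42/55=0.7636, F1=2PR/(P+R)=2TP/(2TP+FP+FN)=84/155=0.5419
0.8101 > 0.5419 → Model A

Model A


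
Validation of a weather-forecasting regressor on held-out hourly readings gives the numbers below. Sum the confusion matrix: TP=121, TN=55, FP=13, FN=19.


Total = TP + TN + FP + FN
= 121 + 55 + 13 + 19
= 208
(Predicted positive: 134, predicted negative: 74)

208


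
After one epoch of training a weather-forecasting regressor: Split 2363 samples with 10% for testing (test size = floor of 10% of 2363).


Test = ⌊2363·10/100⌋ = 236
Train = 2363 - 236 = 2127

Train: 2127, Test: 236


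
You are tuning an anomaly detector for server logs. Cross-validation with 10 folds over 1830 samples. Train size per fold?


Fold size = 1830/10 = 183
Training per fold = 1830 - 183 = 1647

1647


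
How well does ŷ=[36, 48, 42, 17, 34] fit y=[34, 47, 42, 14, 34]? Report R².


ȳ = 34.2
SS_res = Σ(y-ŷ)² = 14
SS_tot = Σ(y-ȳ)² = 632.8
R² = 1 - SS_res/SS_tot = 1 - 0.0221 = 0.9779

0.9779


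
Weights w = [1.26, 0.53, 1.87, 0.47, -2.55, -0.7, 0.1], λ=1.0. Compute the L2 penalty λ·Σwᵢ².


‖w‖₂² = (1.26)² + (0.53)² + (1.87)² + (0.47)² + (-2.55)² + (-0.7)² + (0.1)²
     = 1.5876 + 0.2809 + 3.4969 + 0.2209 + 6.5025 + 0.49 + 0.01
     = 12.5888
λ·‖w‖₂² = 1.0·12.5888 = 12.5888

12.5888


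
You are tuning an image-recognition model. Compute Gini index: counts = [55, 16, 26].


Probabilities: [55/97, 16/97, 26/97] ≈ [0.567, 0.1649, 0.268]
Σpᵢ² = (3025 + 256 + 676)/97² = 3957/9409
Gini = 1 - Σpᵢ² = 1 - 3957/9409 = 0.5794

0.5794


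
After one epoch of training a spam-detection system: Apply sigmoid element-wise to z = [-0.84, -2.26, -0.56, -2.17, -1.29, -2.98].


σ(-0.84) = 1/(1+e^0.84) = 0.3015
σ(-2.26) = 1/(1+e^2.26) = 0.0945
σ(-0.56) = 1/(1+e^0.56) = 0.3635
σ(-2.17) = 1/(1+e^2.17) = 0.1025
σ(-1.29) = 1/(1+e^1.29) = 0.2159
σ(-2.98) = 1/(1+e^2.98) = 0.0483
result = [0.3015, 0.0945, 0.3635, 0.1025, 0.2159, 0.0483]

[0.3015, 0.0945, 0.3635, 0.1025, 0.2159, 0.0483]


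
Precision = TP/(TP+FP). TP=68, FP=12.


Precision = TP/(TP+FP)
= 68/(68+12)
= 68/80 = 85.0%

85.0%


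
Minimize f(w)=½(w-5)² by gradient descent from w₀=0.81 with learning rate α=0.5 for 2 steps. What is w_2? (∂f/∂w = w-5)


step 1: grad = 0.81-5 = -4.19; w = 0.81 - 0.5·(-4.19) = 2.905
step 2: grad = 2.905-5 = -2.095; w = 2.905 - 0.5·(-2.095) = 3.9525

3.9525


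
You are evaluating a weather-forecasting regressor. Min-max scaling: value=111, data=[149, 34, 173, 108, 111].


min=34, max=173
(111-34)/(173-34) = 77/139 = 0.554

0.554


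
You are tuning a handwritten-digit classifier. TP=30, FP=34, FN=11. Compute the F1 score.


Precision = 30/64 = 0.4688
Recall = 30/41 = 0.7317
F1 = 2·P·R/(P+R) = 2·TP/(2·TP+FP+FN) = 60/(60+34+11) = 60/105 = 0.5714

0.5714


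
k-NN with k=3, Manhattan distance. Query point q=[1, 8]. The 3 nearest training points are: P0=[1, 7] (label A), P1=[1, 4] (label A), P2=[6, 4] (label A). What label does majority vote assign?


d(q,P0) = 1  (label A)
d(q,P1) = 4  (label A)
d(q,P2) = 9  (label A)
Votes: A=3, B=0
Majority → A

A


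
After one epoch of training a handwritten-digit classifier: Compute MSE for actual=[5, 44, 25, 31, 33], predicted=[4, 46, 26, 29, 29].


Squared errors: (5-4)²=1, (44-46)²=4, (25-26)²=1, (31-29)²=4, (33-29)²=16
Sum = 26
MSE = 26/5 = 26/5

26/5


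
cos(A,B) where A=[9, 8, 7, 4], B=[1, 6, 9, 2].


A·B = 9·1 + 8·6 + 7·9 + 4·2 = 128
‖A‖ = √210 = 14.4914, ‖B‖ = √122 = 11.0454
cos = 128/(√210·√122) = 128/√25620 = 0.7997

0.7997


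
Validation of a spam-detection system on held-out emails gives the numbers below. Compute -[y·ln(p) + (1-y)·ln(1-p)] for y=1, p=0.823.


BCE = -[y·ln(p) + (1-y)·ln(1-p)]
= -1·ln(0.823) - 0
= -ln(0.823) = 0.1948

0.1948


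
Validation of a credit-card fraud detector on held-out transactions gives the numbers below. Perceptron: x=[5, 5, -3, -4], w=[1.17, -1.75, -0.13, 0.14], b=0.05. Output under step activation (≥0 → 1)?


z = (5)·(1.17) + (5)·(-1.75) + (-3)·(-0.13) + (-4)·(0.14) + 0.05
  = -3.02
step(z) = 0 (z<0)

0


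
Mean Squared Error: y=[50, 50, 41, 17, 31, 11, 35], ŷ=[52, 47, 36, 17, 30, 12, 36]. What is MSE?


Squared errors: (50-52)²=4, (50-47)²=9, (41-36)²=25, (17-17)²=0, (31-30)²=1, (11-12)²=1, (35-36)²=1
Sum = 41
MSE = 41/7 = 41/7

41/7


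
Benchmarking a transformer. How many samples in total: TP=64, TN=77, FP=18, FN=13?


Total = TP + TN + FP + FN
= 64 + 77 + 18 + 13
= 172
(Predicted positive: 82, predicted negative: 90)

172


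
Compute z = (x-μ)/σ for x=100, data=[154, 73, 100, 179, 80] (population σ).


μ = 117.2, σ = 41.9686
z = (100 - 117.2)/41.9686 = -0.4098

-0.4098


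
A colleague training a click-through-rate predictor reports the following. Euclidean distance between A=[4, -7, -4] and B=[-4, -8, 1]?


d = √((4+ 4)² + (-7+ 8)² + (-4-1)²)
  = √(64 + 1 + 25)
  = √90 = 9.4868

9.4868


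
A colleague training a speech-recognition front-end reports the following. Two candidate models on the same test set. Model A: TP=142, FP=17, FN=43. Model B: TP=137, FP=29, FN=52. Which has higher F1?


Model A: P=142/159=0.8931, R=142/185=0.7676, F1=2PR/(P+R)=2TP/(2TP+FP+FN)=284/344=0.8256
Model B: P=137/166=0.8253, R=137/189=0.7249, F1=2PR/(P+R)=2TP/(2TP+FP+FN)=274/355=0.7718
0.8256 > 0.7718 → Model A

Model A


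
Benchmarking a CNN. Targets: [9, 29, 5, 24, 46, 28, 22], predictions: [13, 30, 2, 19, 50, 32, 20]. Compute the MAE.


Absolute errors: |9-13|=4, |29-30|=1, |5-2|=3, |24-19|=5, |46-50|=4, |28-32|=4, |22-20|=2
Sum = 23
MAE = 23/7 = 23/7

23/7


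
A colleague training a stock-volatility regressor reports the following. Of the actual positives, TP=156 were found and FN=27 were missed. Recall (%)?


Recall = TP/(TP+FN)
= 156/(156+27)
= 156/183 = 85.25%

85.25%


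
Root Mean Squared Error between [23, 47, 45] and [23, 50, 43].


MSE = 13/3 = 4.3333
RMSE = √(13/3) = 2.0817

2.0817


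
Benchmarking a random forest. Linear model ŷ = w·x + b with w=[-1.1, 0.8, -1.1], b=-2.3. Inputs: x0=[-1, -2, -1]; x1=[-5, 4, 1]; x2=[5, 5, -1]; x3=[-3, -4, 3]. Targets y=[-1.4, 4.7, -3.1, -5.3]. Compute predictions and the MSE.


ŷ0 = (-1.1)·(-1) + (0.8)·(-2) + (-1.1)·(-1) - 2.3 = -1.7
ŷ1 = (-1.1)·(-5) + (0.8)·(4) + (-1.1)·(1) - 2.3 = 5.3
ŷ2 = (-1.1)·(5) + (0.8)·(5) + (-1.1)·(-1) - 2.3 = -2.7
ŷ3 = (-1.1)·(-3) + (0.8)·(-4) + (-1.1)·(3) - 2.3 = -5.5
errors² = [0.09, 0.36, 0.16, 0.04]
MSE = 0.6500/4 = 0.1625

0.1625


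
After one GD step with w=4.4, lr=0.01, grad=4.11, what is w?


w_new = w - α·∇
= 4.4 - 0.01·4.11
= 4.4 - 0.0411
= 4.3589

4.3589


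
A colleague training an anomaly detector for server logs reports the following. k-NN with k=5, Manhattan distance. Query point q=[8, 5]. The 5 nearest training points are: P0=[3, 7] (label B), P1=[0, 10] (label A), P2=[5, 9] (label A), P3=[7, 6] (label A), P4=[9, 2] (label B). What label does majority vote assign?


d(q,P0) = 7  (label B)
d(q,P1) = 13  (label A)
d(q,P2) = 7  (label A)
d(q,P3) = 2  (label A)
d(q,P4) = 4  (label B)
Votes: A=3, B=2
Majority → A

A


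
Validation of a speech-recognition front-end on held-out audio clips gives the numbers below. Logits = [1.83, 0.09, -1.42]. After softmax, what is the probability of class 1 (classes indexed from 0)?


Exponentials: e^1.83=6.2339, e^0.09=1.0942, e^-1.42=0.2417
Sum = 7.5698
Softmax = [0.8235, 0.1445, 0.0319]
p[1] = 1.0942/7.5698 = 0.1445

0.1445


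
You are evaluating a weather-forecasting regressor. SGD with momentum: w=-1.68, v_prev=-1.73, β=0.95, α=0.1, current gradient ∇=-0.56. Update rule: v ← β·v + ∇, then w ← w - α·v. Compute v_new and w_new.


v_new = 0.95·-1.73 - 0.56 = -1.6435 - 0.56 = -2.2035
w_new = -1.68 - 0.1·-2.2035 = -1.68 + 0.22035 = -1.45965

v_new=-2.2035, w_new=-1.45965


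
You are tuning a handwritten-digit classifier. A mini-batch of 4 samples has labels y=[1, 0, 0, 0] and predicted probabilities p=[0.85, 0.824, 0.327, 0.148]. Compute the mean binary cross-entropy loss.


L[0] = -ln(0.85) = 0.1625
L[1] = -ln(1-0.824) = -ln(0.176) = 1.7373
L[2] = -ln(1-0.327) = -ln(0.673) = 0.396
L[3] = -ln(1-0.148) = -ln(0.852) = 0.1602
mean = (0.1625 + 1.7373 + 0.396 + 0.1602)/4 = 0.614

0.614


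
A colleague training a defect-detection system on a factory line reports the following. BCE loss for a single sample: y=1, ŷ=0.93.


BCE = -[y·ln(p) + (1-y)·ln(1-p)]
= -1·ln(0.93) - 0
= -ln(0.93) = 0.0726

0.0726


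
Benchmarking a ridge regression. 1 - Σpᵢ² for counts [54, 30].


Probabilities: [54/84, 30/84] ≈ [0.6429, 0.3571]
Σpᵢ² = (2916 + 900)/84² = 3816/7056
Gini = 1 - Σpᵢ² = 1 - 3816/7056 = 0.4592

0.4592


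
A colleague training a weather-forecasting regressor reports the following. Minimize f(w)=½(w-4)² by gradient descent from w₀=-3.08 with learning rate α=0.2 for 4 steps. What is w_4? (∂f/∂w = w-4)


step 1: grad = -3.08-4 = -7.08; w = -3.08 - 0.2·(-7.08) = -1.664
step 2: grad = -1.664-4 = -5.664; w = -1.664 - 0.2·(-5.664) = -0.5312
step 3: grad = -0.5312-4 = -4.5312; w = -0.5312 - 0.2·(-4.5312) = 0.37504
step 4: grad = 0.37504-4 = -3.62496; w = 0.37504 - 0.2·(-3.62496) = 1.100032

1.100032


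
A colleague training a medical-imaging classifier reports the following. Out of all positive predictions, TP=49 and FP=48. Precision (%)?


Precision = TP/(TP+FP)
= 49/(49+48)
= 49/97 = 50.52%

50.52%


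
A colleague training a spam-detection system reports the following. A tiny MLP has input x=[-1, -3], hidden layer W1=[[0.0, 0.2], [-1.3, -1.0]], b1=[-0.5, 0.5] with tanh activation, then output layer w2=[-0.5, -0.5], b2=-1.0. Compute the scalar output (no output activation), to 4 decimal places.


z1[0] = (0.0)·(-1) + (0.2)·(-3) - 0.5 = -1.1
z1[1] = (-1.3)·(-1) + (-1.0)·(-3) + 0.5 = 4.8
h = tanh(z1) = [-0.8005, 0.9999]
output = (-0.5)·(-0.8005) + (-0.5)·(0.9999) - 1.0 = -1.0997

-1.0997


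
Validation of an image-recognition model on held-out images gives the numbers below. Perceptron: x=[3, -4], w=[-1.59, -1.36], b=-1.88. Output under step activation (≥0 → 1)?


z = (3)·(-1.59) + (-4)·(-1.36) - 1.88
  = -1.21
step(z) = 0 (z<0)

0


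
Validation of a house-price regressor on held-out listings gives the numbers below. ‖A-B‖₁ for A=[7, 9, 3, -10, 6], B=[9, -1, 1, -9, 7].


d = |7-9| + |9+ 1| + |3-1| + |-10+ 9| + |6-7|
  = 2 + 10 + 2 + 1 + 1
  = 16

16


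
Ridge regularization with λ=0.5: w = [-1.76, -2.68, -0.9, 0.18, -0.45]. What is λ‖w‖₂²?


‖w‖₂² = (-1.76)² + (-2.68)² + (-0.9)² + (0.18)² + (-0.45)²
     = 3.0976 + 7.1824 + 0.81 + 0.0324 + 0.2025
     = 11.3249
λ·‖w‖₂² = 0.5·11.3249 = 5.66245

5.66245


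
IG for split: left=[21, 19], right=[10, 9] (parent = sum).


Parent = [31, 28], H_parent = 0.9981
H_left = 0.9982 (n=40), H_right = 0.998 (n=19)
H_children = (40/59)·0.9982 + (19/59)·0.998 = 0.9981
IG = 0.9981 - 0.9981 = 0.0

0.0


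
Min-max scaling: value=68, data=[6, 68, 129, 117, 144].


min=6, max=144
(68-6)/(144-6) = 62/138 = 0.4493

0.4493


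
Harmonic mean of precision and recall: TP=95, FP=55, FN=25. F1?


Precision = 95/150 = 0.6333
Recall = 95/120 = 0.7917
F1 = 2·P·R/(P+R) = 2·TP/(2·TP+FP+FN) = 190/(190+55+25) = 190/270 = 0.7037

0.7037


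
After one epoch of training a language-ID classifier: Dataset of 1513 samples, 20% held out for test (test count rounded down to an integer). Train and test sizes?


Test = ⌊1513·20/100⌋ = 302
Train = 1513 - 302 = 1211

Train: 1211, Test: 302


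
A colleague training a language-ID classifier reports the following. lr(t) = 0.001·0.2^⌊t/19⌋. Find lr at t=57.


n_drops = ⌊57/19⌋ = 3
lr = 0.001·0.2^3 = 0.001·0.008 = 0.000008

0.000008


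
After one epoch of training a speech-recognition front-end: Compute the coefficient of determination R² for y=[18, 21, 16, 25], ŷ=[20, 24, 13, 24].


ȳ = 20
SS_res = Σ(y-ŷ)² = 23
SS_tot = Σ(y-ȳ)² = 46
R² = 1 - SS_res/SS_tot = 1 - 0.5 = 0.5

0.5


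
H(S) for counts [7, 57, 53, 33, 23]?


Probabilities: [7/173, 57/173, 53/173, 33/173, 23/173] ≈ [0.0405, 0.3295, 0.3064, 0.1908, 0.1329]
H = -((7/173)·log₂(7/173) + (57/173)·log₂(57/173) + (53/173)·log₂(53/173) + (33/173)·log₂(33/173) + (23/173)·log₂(23/173))
  = 2.0808 bits

2.0808 bits


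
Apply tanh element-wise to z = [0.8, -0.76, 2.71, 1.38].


tanh(0.8) = 0.664
tanh(-0.76) = -0.6411
tanh(2.71) = 0.9912
tanh(1.38) = 0.881
result = [0.664, -0.6411, 0.9912, 0.881]

[0.664, -0.6411, 0.9912, 0.881]


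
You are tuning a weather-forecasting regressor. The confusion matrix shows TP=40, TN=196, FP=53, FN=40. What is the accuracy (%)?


Accuracy = (TP+TN)/(TP+TN+FP+FN)
= (40+196)/(329)
= 236/329 = 71.73%

71.73%


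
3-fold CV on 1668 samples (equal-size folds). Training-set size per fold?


Fold size = 1668/3 = 556
Training per fold = 1668 - 556 = 1112

1112


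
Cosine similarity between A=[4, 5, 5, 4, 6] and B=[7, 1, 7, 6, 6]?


A·B = 4·7 + 5·1 + 5·7 + 4·6 + 6·6 = 128
‖A‖ = √118 = 10.8628, ‖B‖ = √171 = 13.0767
cos = 128/(√118·√171) = 128/√20178 = 0.9011

0.9011


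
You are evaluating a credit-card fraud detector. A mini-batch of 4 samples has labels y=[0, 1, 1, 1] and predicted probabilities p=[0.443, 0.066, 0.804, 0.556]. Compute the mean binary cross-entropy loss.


L[0] = -ln(1-0.443) = -ln(0.557) = 0.5852
L[1] = -ln(0.066) = 2.7181
L[2] = -ln(0.804) = 0.2182
L[3] = -ln(0.556) = 0.587
mean = (0.5852 + 2.7181 + 0.2182 + 0.587)/4 = 1.0271

1.0271


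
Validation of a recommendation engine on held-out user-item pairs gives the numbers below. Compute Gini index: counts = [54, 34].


Probabilities: [54/88, 34/88] ≈ [0.6136, 0.3864]
Σpᵢ² = (2916 + 1156)/88² = 4072/7744
Gini = 1 - Σpᵢ² = 1 - 4072/7744 = 0.4742

0.4742


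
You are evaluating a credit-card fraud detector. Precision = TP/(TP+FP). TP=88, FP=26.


Precision = TP/(TP+FP)
= 88/(88+26)
= 88/114 = 77.19%

77.19%


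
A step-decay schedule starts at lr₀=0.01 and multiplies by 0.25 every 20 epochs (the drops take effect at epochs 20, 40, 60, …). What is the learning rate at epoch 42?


n_drops = ⌊42/20⌋ = 2
lr = 0.01·0.25^2 = 0.01·0.0625 = 0.000625

0.000625


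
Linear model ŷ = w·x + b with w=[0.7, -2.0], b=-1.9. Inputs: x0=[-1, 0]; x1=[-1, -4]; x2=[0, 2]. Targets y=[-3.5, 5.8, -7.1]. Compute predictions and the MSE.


ŷ0 = (0.7)·(-1) + (-2.0)·(0) - 1.9 = -2.6
ŷ1 = (0.7)·(-1) + (-2.0)·(-4) - 1.9 = 5.4
ŷ2 = (0.7)·(0) + (-2.0)·(2) - 1.9 = -5.9
errors² = [0.81, 0.16, 1.44]
MSE = 2.4100/3 = 0.8033

0.8033


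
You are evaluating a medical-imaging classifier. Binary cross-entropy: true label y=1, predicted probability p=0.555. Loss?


BCE = -[y·ln(p) + (1-y)·ln(1-p)]
= -1·ln(0.555) - 0
= -ln(0.555) = 0.5888

0.5888


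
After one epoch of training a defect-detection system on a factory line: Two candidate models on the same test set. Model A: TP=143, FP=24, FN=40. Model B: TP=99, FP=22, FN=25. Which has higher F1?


Model A: P=143/167=0.8563, R=143/183=0.7814, F1=2PR/(P+R)=2TP/(2TP+FP+FN)=286/350=0.8171
Model B: P=99/121=0.8182, R=99/124=0.7984, F1=2PR/(P+R)=2TP/(2TP+FP+FN)=198/245=0.8082
0.8171 > 0.8082 → Model A

Model A


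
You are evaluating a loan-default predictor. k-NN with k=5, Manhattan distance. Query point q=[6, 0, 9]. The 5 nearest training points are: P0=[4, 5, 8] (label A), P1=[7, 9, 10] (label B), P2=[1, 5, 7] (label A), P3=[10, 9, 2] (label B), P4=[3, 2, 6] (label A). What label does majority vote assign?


d(q,P0) = 8  (label A)
d(q,P1) = 11  (label B)
d(q,P2) = 12  (label A)
d(q,P3) = 20  (label B)
d(q,P4) = 8  (label A)
Votes: A=3, B=2
Majority → A

A


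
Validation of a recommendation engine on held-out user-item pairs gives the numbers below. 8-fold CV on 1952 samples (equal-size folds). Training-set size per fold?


Fold size = 1952/8 = 244
Training per fold = 1952 - 244 = 1708

1708


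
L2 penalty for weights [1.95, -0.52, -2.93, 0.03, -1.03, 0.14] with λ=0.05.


‖w‖₂² = (1.95)² + (-0.52)² + (-2.93)² + (0.03)² + (-1.03)² + (0.14)²
     = 3.8025 + 0.2704 + 8.5849 + 0.0009 + 1.0609 + 0.0196
     = 13.7392
λ·‖w‖₂² = 0.05·13.7392 = 0.68696

0.68696


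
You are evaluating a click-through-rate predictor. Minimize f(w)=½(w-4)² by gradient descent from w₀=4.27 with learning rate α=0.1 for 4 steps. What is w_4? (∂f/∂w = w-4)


step 1: grad = 4.27-4 = 0.27; w = 4.27 - 0.1·(0.27) = 4.243
step 2: grad = 4.243-4 = 0.243; w = 4.243 - 0.1·(0.243) = 4.2187
step 3: grad = 4.2187-4 = 0.2187; w = 4.2187 - 0.1·(0.2187) = 4.19683
step 4: grad = 4.19683-4 = 0.19683; w = 4.19683 - 0.1·(0.19683) = 4.177147

4.177147


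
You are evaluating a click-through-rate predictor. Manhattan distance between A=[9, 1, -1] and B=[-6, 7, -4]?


d = |9+ 6| + |1-7| + |-1+ 4|
  = 15 + 6 + 3
  = 24

24


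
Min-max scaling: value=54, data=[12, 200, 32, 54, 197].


min=12, max=200
(54-12)/(200-12) = 42/188 = 0.2234

0.2234


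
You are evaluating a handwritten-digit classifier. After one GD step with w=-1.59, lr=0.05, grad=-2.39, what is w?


w_new = w - α·∇
= -1.59 - 0.05·-2.39
= -1.59 + 0.1195
= -1.4705

-1.4705


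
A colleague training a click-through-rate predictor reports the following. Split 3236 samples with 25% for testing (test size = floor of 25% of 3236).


Test = ⌊3236·25/100⌋ = 809
Train = 3236 - 809 = 2427

Train: 2427, Test: 809


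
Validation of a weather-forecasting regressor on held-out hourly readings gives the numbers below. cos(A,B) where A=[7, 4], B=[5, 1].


A·B = 7·5 + 4·1 = 39
‖A‖ = √65 = 8.0623, ‖B‖ = √26 = 5.099
cos = 39/(√65·√26) = 39/√1690 = 0.9487

0.9487


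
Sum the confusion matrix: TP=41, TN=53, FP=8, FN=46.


Total = TP + TN + FP + FN
= 41 + 53 + 8 + 46
= 148
(Predicted positive: 49, predicted negative: 99)

148


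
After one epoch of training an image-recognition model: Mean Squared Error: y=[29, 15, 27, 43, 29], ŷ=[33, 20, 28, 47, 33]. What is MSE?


Squared errors: (29-33)²=16, (15-20)²=25, (27-28)²=1, (43-47)²=16, (29-33)²=16
Sum = 74
MSE = 74/5 = 74/5

74/5


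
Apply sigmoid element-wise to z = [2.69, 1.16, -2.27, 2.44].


σ(2.69) = 1/(1+e^-2.69) = 0.9364
σ(1.16) = 1/(1+e^-1.16) = 0.7613
σ(-2.27) = 1/(1+e^2.27) = 0.0936
σ(2.44) = 1/(1+e^-2.44) = 0.9198
result = [0.9364, 0.7613, 0.0936, 0.9198]

[0.9364, 0.7613, 0.0936, 0.9198]


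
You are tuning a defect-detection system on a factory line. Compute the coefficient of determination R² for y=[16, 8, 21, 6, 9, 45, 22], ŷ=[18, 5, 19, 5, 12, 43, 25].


ȳ = 18.1429
SS_res = Σ(y-ŷ)² = 40
SS_tot = Σ(y-ȳ)² = 1082.86
R² = 1 - SS_res/SS_tot = 1 - 0.0369 = 0.9631

0.9631


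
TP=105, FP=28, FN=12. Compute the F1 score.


Precision = 105/133 = 0.7895
Recall = 105/117 = 0.8974
F1 = 2·P·R/(P+R) = 2·TP/(2·TP+FP+FN) = 210/(210+28+12) = 210/250 = 0.84

0.84


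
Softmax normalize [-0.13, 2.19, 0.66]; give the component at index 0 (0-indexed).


Exponentials: e^-0.13=0.8781, e^2.19=8.9352, e^0.66=1.9348
Sum = 11.7481
Softmax = [0.0747, 0.7606, 0.1647]
p[0] = 0.8781/11.7481 = 0.0747

0.0747


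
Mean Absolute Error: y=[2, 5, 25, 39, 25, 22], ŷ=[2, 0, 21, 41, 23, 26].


Absolute errors: |2-2|=0, |5-0|=5, |25-21|=4, |39-41|=2, |25-23|=2, |22-26|=4
Sum = 17
MAE = 17/6 = 17/6

17/6


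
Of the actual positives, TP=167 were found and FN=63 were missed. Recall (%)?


Recall = TP/(TP+FN)
= 167/(167+63)
= 167/230 = 72.61%

72.61%


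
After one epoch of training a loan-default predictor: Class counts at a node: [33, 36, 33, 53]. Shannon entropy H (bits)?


Probabilities: [33/155, 36/155, 33/155, 53/155] ≈ [0.2129, 0.2323, 0.2129, 0.3419]
H = -((33/155)·log₂(33/155) + (36/155)·log₂(36/155) + (33/155)·log₂(33/155) + (53/155)·log₂(53/155))
  = 1.9689 bits

1.9689 bits


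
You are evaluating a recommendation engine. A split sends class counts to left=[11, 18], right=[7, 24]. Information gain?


Parent = [18, 42], H_parent = 0.8813
H_left = 0.9576 (n=29), H_right = 0.7706 (n=31)
H_children = (29/60)·0.9576 + (31/60)·0.7706 = 0.861
IG = 0.8813 - 0.861 = 0.0203

0.0203


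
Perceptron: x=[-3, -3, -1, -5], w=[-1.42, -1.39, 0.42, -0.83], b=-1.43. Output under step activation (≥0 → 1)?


z = (-3)·(-1.42) + (-3)·(-1.39) + (-1)·(0.42) + (-5)·(-0.83) - 1.43
  = 10.73
step(z) = 1 (z≥0)

1


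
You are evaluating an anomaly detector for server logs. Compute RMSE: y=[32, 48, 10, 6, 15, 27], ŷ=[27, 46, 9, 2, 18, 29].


MSE = 59/6 = 9.8333
RMSE = √(59/6) = 3.1358

3.1358


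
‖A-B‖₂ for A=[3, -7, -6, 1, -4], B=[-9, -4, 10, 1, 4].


d = √((3+ 9)² + (-7+ 4)² + (-6-10)² + (1-1)² + (-4-4)²)
  = √(144 + 9 + 256 + 0 + 64)
  = √473 = 21.7486

21.7486


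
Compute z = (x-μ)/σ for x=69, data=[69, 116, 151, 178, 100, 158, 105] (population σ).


μ = 125.2857, σ = 35.4873
z = (69 - 125.2857)/35.4873 = -1.5861

-1.5861


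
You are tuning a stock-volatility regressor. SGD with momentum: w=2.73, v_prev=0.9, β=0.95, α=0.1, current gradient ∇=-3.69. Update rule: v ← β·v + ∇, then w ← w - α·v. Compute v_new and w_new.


v_new = 0.95·0.9 - 3.69 = 0.855 - 3.69 = -2.835
w_new = 2.73 - 0.1·-2.835 = 2.73 + 0.2835 = 3.0135

v_new=-2.835, w_new=3.0135


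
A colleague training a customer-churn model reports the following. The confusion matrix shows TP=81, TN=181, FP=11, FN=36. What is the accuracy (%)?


Accuracy = (TP+TN)/(TP+TN+FP+FN)
= (81+181)/(309)
= 262/309 = 84.79%

84.79%


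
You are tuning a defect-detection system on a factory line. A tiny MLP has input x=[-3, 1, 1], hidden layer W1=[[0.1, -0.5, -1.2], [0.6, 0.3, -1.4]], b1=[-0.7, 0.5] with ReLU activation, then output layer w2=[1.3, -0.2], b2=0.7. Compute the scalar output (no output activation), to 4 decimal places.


z1[0] = (0.1)·(-3) + (-0.5)·(1) + (-1.2)·(1) - 0.7 = -2.7
z1[1] = (0.6)·(-3) + (0.3)·(1) + (-1.4)·(1) + 0.5 = -2.4
h = ReLU(z1) = [0.0, 0.0]
output = (1.3)·(0.0) + (-0.2)·(0.0) + 0.7 = 0.7

0.7


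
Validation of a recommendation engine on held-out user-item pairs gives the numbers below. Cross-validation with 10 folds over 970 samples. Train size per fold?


Fold size = 970/10 = 97
Training per fold = 970 - 97 = 873

873


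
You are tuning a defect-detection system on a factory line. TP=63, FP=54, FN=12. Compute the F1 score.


Precision = 63/117 = 0.5385
Recall = 63/75 = 0.84
F1 = 2·P·R/(P+R) = 2·TP/(2·TP+FP+FN) = 126/(126+54+12) = 126/192 = 0.6562

0.6562


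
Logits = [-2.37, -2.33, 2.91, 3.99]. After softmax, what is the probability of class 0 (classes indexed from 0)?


Exponentials: e^-2.37=0.0935, e^-2.33=0.0973, e^2.91=18.3568, e^3.99=54.0549
Sum = 72.6025
Softmax = [0.0013, 0.0013, 0.2528, 0.7445]
p[0] = 0.0935/72.6025 = 0.0013

0.0013


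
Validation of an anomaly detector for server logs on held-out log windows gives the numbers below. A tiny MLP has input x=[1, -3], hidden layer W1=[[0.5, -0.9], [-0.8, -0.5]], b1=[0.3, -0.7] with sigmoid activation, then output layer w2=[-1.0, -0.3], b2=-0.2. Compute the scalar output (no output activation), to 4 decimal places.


z1[0] = (0.5)·(1) + (-0.9)·(-3) + 0.3 = 3.5
z1[1] = (-0.8)·(1) + (-0.5)·(-3) - 0.7 = 0.0
h = sigmoid(z1) = [0.9707, 0.5]
output = (-1.0)·(0.9707) + (-0.3)·(0.5) - 0.2 = -1.3207

-1.3207


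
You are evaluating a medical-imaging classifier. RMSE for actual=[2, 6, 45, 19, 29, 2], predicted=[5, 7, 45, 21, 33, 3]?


MSE = 31/6 = 5.1667
RMSE = √(31/6) = 2.273

2.273


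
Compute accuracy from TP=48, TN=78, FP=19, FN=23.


Accuracy = (TP+TN)/(TP+TN+FP+FN)
= (48+78)/(168)
= 126/168 = 75.0%

75.0%


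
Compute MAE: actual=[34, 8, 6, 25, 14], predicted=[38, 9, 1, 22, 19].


Absolute errors: |34-38|=4, |8-9|=1, |6-1|=5, |25-22|=3, |14-19|=5
Sum = 18
MAE = 18/5 = 18/5

18/5


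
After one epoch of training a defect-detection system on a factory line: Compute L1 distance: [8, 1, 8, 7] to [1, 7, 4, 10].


d = |8-1| + |1-7| + |8-4| + |7-10|
  = 7 + 6 + 4 + 3
  = 20

20


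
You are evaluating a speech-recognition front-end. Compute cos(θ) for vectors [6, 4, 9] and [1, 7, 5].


A·B = 6·1 + 4·7 + 9·5 = 79
‖A‖ = √133 = 11.5326, ‖B‖ = √75 = 8.6603
cos = 79/(√133·√75) = 79/√9975 = 0.791

0.791


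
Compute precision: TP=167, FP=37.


Precision = TP/(TP+FP)
= 167/(167+37)
= 167/204 = 81.86%

81.86%


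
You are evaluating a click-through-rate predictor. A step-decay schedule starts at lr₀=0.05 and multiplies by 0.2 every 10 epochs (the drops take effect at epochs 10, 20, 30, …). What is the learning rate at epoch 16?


n_drops = ⌊16/10⌋ = 1
lr = 0.05·0.2^1 = 0.05·0.2 = 0.01

0.01


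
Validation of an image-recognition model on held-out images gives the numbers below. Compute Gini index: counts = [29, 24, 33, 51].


Probabilities: [29/137, 24/137, 33/137, 51/137] ≈ [0.2117, 0.1752, 0.2409, 0.3723]
Σpᵢ² = (841 + 576 + 1089 + 2601)/137² = 5107/18769
Gini = 1 - Σpᵢ² = 1 - 5107/18769 = 0.7279

0.7279


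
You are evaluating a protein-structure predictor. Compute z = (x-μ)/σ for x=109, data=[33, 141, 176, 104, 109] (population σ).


μ = 112.6, σ = 47.4325
z = (109 - 112.6)/47.4325 = -0.0759

-0.0759


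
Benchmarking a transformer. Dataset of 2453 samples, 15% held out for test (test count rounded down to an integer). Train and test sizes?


Test = ⌊2453·15/100⌋ = 367
Train = 2453 - 367 = 2086

Train: 2086, Test: 367


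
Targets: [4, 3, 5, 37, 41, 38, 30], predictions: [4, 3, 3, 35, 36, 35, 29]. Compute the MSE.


Squared errors: (4-4)²=0, (3-3)²=0, (5-3)²=4, (37-35)²=4, (41-36)²=25, (38-35)²=9, (30-29)²=1
Sum = 43
MSE = 43/7 = 43/7

43/7


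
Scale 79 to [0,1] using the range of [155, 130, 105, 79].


min=79, max=155
(79-79)/(155-79) = 0/76 = 0.0

0.0


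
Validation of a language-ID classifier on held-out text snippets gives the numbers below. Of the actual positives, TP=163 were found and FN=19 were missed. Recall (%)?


Recall = TP/(TP+FN)
= 163/(163+19)
= 163/182 = 89.56%

89.56%


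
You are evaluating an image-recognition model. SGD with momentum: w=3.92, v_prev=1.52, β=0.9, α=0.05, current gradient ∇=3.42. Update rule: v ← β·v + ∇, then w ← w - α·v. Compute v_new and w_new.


v_new = 0.9·1.52 + 3.42 = 1.368 + 3.42 = 4.788
w_new = 3.92 - 0.05·4.788 = 3.92 - 0.2394 = 3.6806

v_new=4.788, w_new=3.6806


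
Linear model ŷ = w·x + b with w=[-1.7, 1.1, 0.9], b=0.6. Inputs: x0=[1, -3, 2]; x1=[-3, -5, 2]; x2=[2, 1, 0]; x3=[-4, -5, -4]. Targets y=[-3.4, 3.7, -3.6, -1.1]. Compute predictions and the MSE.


ŷ0 = (-1.7)·(1) + (1.1)·(-3) + (0.9)·(2) + 0.6 = -2.6
ŷ1 = (-1.7)·(-3) + (1.1)·(-5) + (0.9)·(2) + 0.6 = 2.0
ŷ2 = (-1.7)·(2) + (1.1)·(1) + (0.9)·(0) + 0.6 = -1.7
ŷ3 = (-1.7)·(-4) + (1.1)·(-5) + (0.9)·(-4) + 0.6 = -1.7
errors² = [0.64, 2.89, 3.61, 0.36]
MSE = 7.5000/4 = 1.875

1.875


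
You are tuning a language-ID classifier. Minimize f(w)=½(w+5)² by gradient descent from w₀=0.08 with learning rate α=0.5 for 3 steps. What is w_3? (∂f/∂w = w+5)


step 1: grad = 0.08+5 = 5.08; w = 0.08 - 0.5·(5.08) = -2.46
step 2: grad = -2.46+5 = 2.54; w = -2.46 - 0.5·(2.54) = -3.73
step 3: grad = -3.73+5 = 1.27; w = -3.73 - 0.5·(1.27) = -4.365

-4.365


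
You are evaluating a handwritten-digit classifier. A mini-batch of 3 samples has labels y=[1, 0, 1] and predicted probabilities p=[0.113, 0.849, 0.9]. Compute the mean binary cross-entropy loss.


L[0] = -ln(0.113) = 2.1804
L[1] = -ln(1-0.849) = -ln(0.151) = 1.8905
L[2] = -ln(0.9) = 0.1054
mean = (2.1804 + 1.8905 + 0.1054)/3 = 1.3921

1.3921


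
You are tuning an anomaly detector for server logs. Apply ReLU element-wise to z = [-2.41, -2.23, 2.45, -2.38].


ReLU(-2.41) = max(0, -2.41) = 0.0
ReLU(-2.23) = max(0, -2.23) = 0.0
ReLU(2.45) = max(0, 2.45) = 2.45
ReLU(-2.38) = max(0, -2.38) = 0.0
result = [0.0, 0.0, 2.45, 0.0]

[0.0, 0.0, 2.45, 0.0]


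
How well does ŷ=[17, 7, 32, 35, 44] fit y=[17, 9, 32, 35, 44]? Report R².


ȳ = 27.4
SS_res = Σ(y-ŷ)² = 4
SS_tot = Σ(y-ȳ)² = 801.2
R² = 1 - SS_res/SS_tot = 1 - 0.005 = 0.995

0.995


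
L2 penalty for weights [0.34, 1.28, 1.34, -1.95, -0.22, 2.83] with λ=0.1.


‖w‖₂² = (0.34)² + (1.28)² + (1.34)² + (-1.95)² + (-0.22)² + (2.83)²
     = 0.1156 + 1.6384 + 1.7956 + 3.8025 + 0.0484 + 8.0089
     = 15.4094
λ·‖w‖₂² = 0.1·15.4094 = 1.54094

1.54094


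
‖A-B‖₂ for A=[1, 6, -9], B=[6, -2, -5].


d = √((1-6)² + (6+ 2)² + (-9+ 5)²)
  = √(25 + 64 + 16)
  = √105 = 10.247

10.247


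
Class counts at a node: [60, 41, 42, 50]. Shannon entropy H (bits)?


Probabilities: [60/193, 41/193, 42/193, 50/193] ≈ [0.3109, 0.2124, 0.2176, 0.2591]
H = -((60/193)·log₂(60/193) + (41/193)·log₂(41/193) + (42/193)·log₂(42/193) + (50/193)·log₂(50/193))
  = 1.9824 bits

1.9824 bits


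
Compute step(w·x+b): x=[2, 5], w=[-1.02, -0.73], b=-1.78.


z = (2)·(-1.02) + (5)·(-0.73) - 1.78
  = -7.47
step(z) = 0 (z<0)

0


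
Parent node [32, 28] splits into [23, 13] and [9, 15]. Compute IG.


Parent = [32, 28], H_parent = 0.9968
H_left = 0.9436 (n=36), H_right = 0.9544 (n=24)
H_children = (36/60)·0.9436 + (24/60)·0.9544 = 0.9479
IG = 0.9968 - 0.9479 = 0.0489

0.0489


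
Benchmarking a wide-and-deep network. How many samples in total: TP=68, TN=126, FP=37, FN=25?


Total = TP + TN + FP + FN
= 68 + 126 + 37 + 25
= 256
(Predicted positive: 105, predicted negative: 151)

256


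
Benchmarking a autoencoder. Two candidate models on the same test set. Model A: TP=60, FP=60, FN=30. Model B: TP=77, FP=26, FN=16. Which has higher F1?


Model A: P=60/120=0.5, R=60/90=0.6667, F1=2PR/(P+R)=2TP/(2TP+FP+FN)=120/210=0.5714
Model B: P=77/103=0.7476, R=77/93=0.828, F1=2PR/(P+R)=2TP/(2TP+FP+FN)=154/196=0.7857
0.5714 < 0.7857 → Model B

Model B


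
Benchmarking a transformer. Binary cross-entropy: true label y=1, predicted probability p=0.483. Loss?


BCE = -[y·ln(p) + (1-y)·ln(1-p)]
= -1·ln(0.483) - 0
= -ln(0.483) = 0.7277

0.7277


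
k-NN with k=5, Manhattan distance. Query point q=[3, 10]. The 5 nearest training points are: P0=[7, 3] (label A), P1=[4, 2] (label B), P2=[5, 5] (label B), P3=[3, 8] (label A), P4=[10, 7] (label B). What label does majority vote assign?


d(q,P0) = 11  (label A)
d(q,P1) = 9  (label B)
d(q,P2) = 7  (label B)
d(q,P3) = 2  (label A)
d(q,P4) = 10  (label B)
Votes: A=2, B=3
Majority → B

B


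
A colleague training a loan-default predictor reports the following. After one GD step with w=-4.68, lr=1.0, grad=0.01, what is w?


w_new = w - α·∇
= -4.68 - 1.0·0.01
= -4.68 - 0.01
= -4.69

-4.69


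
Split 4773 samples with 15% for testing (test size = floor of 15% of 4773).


Test = ⌊4773·15/100⌋ = 715
Train = 4773 - 715 = 4058

Train: 4058, Test: 715


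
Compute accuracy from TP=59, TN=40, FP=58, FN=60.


Accuracy = (TP+TN)/(TP+TN+FP+FN)
= (59+40)/(217)
= 99/217 = 45.62%

45.62%


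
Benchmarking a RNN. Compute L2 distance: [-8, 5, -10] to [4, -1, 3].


d = √((-8-4)² + (5+ 1)² + (-10-3)²)
  = √(144 + 36 + 169)
  = √349 = 18.6815

18.6815
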